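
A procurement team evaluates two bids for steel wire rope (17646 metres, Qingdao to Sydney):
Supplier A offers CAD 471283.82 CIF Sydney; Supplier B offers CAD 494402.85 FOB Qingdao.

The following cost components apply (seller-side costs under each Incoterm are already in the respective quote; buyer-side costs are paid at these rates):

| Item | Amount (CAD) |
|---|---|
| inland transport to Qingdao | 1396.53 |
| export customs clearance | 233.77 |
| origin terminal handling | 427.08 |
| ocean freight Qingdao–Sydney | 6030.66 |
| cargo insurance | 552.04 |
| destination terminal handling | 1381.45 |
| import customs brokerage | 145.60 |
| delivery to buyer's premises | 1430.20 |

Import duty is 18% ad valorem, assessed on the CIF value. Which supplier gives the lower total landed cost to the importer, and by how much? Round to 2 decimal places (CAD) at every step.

Supplier A is cheaper by CAD 35048.04

Supplier A (CIF):
The CIF price already equals the CIF value: 471283.82
Import duty = 471283.82 × 18% = 84831.09
Buyer bears (A): 1381.45 + 145.60 + 1430.20 = 2957.25
Landed cost (A) = invoice 471283.82 + 2957.25 + duty 84831.09 = 559072.16
Supplier B (FOB):
CIF value = FOB price + freight + insurance = 494402.85 + 6030.66 + 552.04 = 500985.55
Import duty = 500985.55 × 18% = 90177.40
Buyer bears (B): 6030.66 + 552.04 + 1381.45 + 145.60 + 1430.20 = 9539.95
Landed cost (B) = invoice 494402.85 + 9539.95 + duty 90177.40 = 594120.20
Difference = |559072.16 − 594120.20| = 35048.04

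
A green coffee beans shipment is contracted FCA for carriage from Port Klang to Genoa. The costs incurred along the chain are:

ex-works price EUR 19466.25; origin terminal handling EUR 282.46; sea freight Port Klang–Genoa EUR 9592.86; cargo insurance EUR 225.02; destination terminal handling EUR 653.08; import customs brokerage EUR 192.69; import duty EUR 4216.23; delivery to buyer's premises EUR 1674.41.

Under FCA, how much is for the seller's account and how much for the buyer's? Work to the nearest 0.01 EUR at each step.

Seller: EUR 19466.25; buyer: EUR 16836.75

FCA: the seller delivers export-cleared goods to the carrier; the buyer bears costs from that point.
Seller's account: goods 19466.25 = 19466.25
Buyer's account: origin terminal 282.46 + freight 9592.86 + insurance 225.02 + destination terminal 653.08 + brokerage 192.69 + duty 4216.23 + delivery 1674.41 = 16836.75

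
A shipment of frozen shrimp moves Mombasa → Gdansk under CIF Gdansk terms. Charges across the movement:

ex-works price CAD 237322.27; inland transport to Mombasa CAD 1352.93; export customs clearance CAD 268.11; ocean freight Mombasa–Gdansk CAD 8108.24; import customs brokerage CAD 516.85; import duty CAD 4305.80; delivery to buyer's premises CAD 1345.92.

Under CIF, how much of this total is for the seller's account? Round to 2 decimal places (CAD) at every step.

CIF: the seller pays costs through ocean freight and marine insurance to the destination port.
Seller's account: goods 237322.27 + inland to port 1352.93 + export clearance 268.11 + freight 8108.24 = 247051.55
Buyer's account: brokerage 516.85 + duty 4305.80 + delivery 1345.92 = 6168.57

Seller's account: CAD 247051.55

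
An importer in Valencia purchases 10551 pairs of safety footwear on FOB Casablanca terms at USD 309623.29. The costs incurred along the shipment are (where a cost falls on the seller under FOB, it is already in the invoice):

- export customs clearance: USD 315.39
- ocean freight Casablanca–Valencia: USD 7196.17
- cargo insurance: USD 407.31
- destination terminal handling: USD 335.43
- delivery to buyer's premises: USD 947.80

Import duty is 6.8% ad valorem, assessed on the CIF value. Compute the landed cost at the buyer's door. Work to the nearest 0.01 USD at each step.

FOB: the seller bears costs until goods are on board at the origin port; the buyer bears freight, insurance and all costs thereafter.
Already in the invoice (seller's account under FOB): export clearance — exclude.
CIF value = FOB price + freight + insurance = 309623.29 + 7196.17 + 407.31 = 317226.77
Import duty = 317226.77 × 6.8% = 21571.42
Buyer bears: freight 7196.17 + insurance 407.31 + destination terminal 335.43 + delivery 947.80 + duty 21571.42 = 30458.13
Landed cost = invoice 309623.29 + 30458.13 = 340081.42

Total landed cost: USD 340081.42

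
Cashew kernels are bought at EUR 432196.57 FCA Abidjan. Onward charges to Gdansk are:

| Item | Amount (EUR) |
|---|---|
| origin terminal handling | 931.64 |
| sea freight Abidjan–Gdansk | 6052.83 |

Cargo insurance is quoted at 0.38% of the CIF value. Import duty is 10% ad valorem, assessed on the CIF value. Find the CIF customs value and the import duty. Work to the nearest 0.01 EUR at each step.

Let C be the CIF value. C = FCA price + pre-shipment costs + freight + 0.38% × C
C − 0.38% × C = 432196.57 + 931.64 + 6052.83
0.9962 × C = 439181.04
C = 439181.04 / 0.9962 = 440856.29
Insurance premium = 0.38% × 440856.29 = 1675.25
Import duty = 440856.29 × 10% = 44085.63

CIF value: EUR 440856.29; import duty: EUR 44085.63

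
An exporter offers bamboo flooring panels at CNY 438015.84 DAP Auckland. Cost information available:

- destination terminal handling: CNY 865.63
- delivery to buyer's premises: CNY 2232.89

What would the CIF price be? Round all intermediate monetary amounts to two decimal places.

From DAP to CIF, the seller no longer bears: destination terminal, delivery.
CIF price = 438015.84 − 865.63 − 2232.89 = 434917.32

CIF price: CNY 434917.32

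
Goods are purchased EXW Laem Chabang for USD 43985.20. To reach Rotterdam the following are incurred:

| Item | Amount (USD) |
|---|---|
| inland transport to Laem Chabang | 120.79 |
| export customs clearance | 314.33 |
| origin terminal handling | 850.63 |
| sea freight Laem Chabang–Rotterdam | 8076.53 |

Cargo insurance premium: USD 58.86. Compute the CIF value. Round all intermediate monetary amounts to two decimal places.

CIF = EXW price + pre-shipment costs + freight + insurance
CIF = 43985.20 + 120.79 + 314.33 + 850.63 + 8076.53 + 58.86 = 53406.34

CIF value: USD 53406.34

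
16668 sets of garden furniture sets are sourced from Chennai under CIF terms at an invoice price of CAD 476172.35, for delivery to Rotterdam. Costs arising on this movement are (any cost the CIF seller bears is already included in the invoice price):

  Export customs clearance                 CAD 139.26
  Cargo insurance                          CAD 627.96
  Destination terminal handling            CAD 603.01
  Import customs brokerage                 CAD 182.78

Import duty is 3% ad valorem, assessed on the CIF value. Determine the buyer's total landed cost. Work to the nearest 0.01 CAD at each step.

CIF: the seller pays costs through ocean freight and marine insurance to the destination port.
Already in the invoice (seller's account under CIF): export clearance, insurance — exclude.
The CIF price already equals the CIF value: 476172.35
Import duty = 476172.35 × 3% = 14285.17
Buyer bears: destination terminal 603.01 + brokerage 182.78 + duty 14285.17 = 15070.96
Landed cost = invoice 476172.35 + 15070.96 = 491243.31

Total landed cost: CAD 491243.31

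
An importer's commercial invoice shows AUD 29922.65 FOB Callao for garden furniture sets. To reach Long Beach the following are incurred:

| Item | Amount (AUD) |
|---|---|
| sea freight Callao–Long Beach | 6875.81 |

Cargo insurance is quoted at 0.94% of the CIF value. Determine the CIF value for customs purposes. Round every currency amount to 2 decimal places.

CIF value: AUD 37147.65

Let C be the CIF value. C = FOB price + freight + 0.94% × C
C − 0.94% × C = 29922.65 + 6875.81
0.9906 × C = 36798.46
C = 36798.46 / 0.9906 = 37147.65
Insurance premium = 0.94% × 37147.65 = 349.19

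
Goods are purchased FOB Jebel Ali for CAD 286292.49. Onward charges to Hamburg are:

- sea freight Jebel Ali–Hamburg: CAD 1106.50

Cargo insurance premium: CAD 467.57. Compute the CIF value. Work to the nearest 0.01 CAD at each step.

CIF value: CAD 287866.56

CIF = FOB price + freight + insurance
CIF = 286292.49 + 1106.50 + 467.57 = 287866.56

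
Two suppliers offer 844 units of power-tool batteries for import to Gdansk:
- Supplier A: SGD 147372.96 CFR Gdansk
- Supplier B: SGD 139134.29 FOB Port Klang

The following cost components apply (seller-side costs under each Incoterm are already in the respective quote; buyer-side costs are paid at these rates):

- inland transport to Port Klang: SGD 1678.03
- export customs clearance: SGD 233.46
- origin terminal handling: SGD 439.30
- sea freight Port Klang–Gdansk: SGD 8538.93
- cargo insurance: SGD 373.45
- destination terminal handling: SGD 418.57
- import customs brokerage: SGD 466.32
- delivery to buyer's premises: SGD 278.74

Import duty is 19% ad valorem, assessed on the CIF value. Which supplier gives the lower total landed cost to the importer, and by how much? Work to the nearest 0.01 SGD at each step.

Supplier A (CFR):
CIF value = CFR price + insurance = 147372.96 + 373.45 = 147746.41
Import duty = 147746.41 × 19% = 28071.82
Buyer bears (A): 373.45 + 418.57 + 466.32 + 278.74 = 1537.08
Landed cost (A) = invoice 147372.96 + 1537.08 + duty 28071.82 = 176981.86
Supplier B (FOB):
CIF value = FOB price + freight + insurance = 139134.29 + 8538.93 + 373.45 = 148046.67
Import duty = 148046.67 × 19% = 28128.87
Buyer bears (B): 8538.93 + 373.45 + 418.57 + 466.32 + 278.74 = 10076.01
Landed cost (B) = invoice 139134.29 + 10076.01 + duty 28128.87 = 177339.17
Difference = |176981.86 − 177339.17| = 357.31

Supplier A is cheaper by SGD 357.31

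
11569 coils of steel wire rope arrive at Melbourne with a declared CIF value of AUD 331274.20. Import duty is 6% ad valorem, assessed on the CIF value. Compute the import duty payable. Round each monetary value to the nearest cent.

Import duty: AUD 19876.45

Import duty = 331274.20 × 6% = 19876.45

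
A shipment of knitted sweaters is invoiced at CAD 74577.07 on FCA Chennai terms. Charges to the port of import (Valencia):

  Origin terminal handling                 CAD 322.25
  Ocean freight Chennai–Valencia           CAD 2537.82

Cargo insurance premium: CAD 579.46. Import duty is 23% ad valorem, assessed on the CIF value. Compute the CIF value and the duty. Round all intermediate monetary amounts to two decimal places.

CIF = FCA price + pre-shipment costs + freight + insurance
CIF = 74577.07 + 322.25 + 2537.82 + 579.46 = 78016.60
Import duty = 78016.60 × 23% = 17943.82

CIF value: CAD 78016.60; import duty: CAD 17943.82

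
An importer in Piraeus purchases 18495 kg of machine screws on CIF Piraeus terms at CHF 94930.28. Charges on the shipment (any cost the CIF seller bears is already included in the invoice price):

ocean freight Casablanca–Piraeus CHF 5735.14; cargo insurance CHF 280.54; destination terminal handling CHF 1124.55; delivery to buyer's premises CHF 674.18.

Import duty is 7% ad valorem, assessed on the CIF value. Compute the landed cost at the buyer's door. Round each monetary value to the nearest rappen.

Total landed cost: CHF 103374.13

CIF: the seller pays costs through ocean freight and marine insurance to the destination port.
Already in the invoice (seller's account under CIF): freight, insurance — exclude.
The CIF price already equals the CIF value: 94930.28
Import duty = 94930.28 × 7% = 6645.12
Buyer bears: destination terminal 1124.55 + delivery 674.18 + duty 6645.12 = 8443.85
Landed cost = invoice 94930.28 + 8443.85 = 103374.13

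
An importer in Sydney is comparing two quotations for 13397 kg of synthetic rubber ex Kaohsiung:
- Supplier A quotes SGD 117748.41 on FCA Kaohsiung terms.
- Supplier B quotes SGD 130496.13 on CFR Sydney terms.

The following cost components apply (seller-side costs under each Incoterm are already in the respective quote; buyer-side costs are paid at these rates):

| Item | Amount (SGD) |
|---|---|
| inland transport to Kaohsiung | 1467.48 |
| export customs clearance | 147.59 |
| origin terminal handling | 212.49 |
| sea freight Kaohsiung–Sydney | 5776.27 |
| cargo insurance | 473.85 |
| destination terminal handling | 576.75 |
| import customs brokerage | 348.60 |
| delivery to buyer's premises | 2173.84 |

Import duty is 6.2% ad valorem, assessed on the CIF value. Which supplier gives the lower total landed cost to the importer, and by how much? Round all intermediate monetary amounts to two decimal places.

Supplier A is cheaper by SGD 7178.02

Supplier A (FCA):
CIF value = FCA price + origin terminal + freight + insurance = 117748.41 + 212.49 + 5776.27 + 473.85 = 124211.02
Import duty = 124211.02 × 6.2% = 7701.08
Buyer bears (A): 212.49 + 5776.27 + 473.85 + 576.75 + 348.60 + 2173.84 = 9561.80
Landed cost (A) = invoice 117748.41 + 9561.80 + duty 7701.08 = 135011.29
Supplier B (CFR):
CIF value = CFR price + insurance = 130496.13 + 473.85 = 130969.98
Import duty = 130969.98 × 6.2% = 8120.14
Buyer bears (B): 473.85 + 576.75 + 348.60 + 2173.84 = 3573.04
Landed cost (B) = invoice 130496.13 + 3573.04 + duty 8120.14 = 142189.31
Difference = |135011.29 − 142189.31| = 7178.02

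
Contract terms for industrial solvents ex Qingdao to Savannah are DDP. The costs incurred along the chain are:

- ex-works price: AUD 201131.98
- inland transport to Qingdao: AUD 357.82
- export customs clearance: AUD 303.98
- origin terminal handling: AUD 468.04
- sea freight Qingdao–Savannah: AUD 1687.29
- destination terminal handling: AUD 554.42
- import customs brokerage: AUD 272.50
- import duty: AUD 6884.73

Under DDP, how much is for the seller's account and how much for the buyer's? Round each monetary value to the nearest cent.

DDP: the seller bears all costs including import duty.
Seller's account: goods 201131.98 + inland to port 357.82 + export clearance 303.98 + origin terminal 468.04 + freight 1687.29 + destination terminal 554.42 + brokerage 272.50 + duty 6884.73 = 211660.76
Buyer's account: 0.00

Seller: AUD 211660.76; buyer: AUD 0.00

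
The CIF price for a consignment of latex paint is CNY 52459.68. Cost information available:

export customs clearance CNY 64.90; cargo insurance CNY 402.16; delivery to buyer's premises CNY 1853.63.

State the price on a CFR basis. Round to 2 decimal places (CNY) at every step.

Not relevant to the conversion: export clearance — on the seller under both CIF and CFR; already in the CIF price and stays in the CFR price. delivery — on the buyer under both terms; not part of either seller's price.
From CIF to CFR, the seller no longer bears: insurance.
CFR price = 52459.68 − 402.16 = 52057.52

CFR price: CNY 52057.52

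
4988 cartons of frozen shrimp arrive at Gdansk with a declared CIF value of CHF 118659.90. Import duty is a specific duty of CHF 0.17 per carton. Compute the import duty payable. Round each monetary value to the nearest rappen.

Import duty = 4988 × 0.17 = 847.96

Import duty: CHF 847.96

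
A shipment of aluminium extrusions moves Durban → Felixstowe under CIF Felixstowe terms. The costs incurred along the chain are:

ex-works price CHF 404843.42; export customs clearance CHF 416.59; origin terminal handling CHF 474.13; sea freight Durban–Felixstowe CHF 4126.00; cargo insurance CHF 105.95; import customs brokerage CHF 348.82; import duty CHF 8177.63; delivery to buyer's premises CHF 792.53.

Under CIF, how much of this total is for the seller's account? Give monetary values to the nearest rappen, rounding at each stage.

Seller's account: CHF 409966.09

CIF: the seller pays costs through ocean freight and marine insurance to the destination port.
Seller's account: goods 404843.42 + export clearance 416.59 + origin terminal 474.13 + freight 4126.00 + insurance 105.95 = 409966.09
Buyer's account: brokerage 348.82 + duty 8177.63 + delivery 792.53 = 9318.98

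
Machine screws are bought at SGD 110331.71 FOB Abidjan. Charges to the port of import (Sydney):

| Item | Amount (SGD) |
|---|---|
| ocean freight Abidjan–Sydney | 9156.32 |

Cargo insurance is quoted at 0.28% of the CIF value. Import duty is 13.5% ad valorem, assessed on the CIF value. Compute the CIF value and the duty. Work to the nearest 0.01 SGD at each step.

Let C be the CIF value. C = FOB price + freight + 0.28% × C
C − 0.28% × C = 110331.71 + 9156.32
0.9972 × C = 119488.03
C = 119488.03 / 0.9972 = 119823.54
Insurance premium = 0.28% × 119823.54 = 335.51
Import duty = 119823.54 × 13.5% = 16176.18

CIF value: SGD 119823.54; import duty: SGD 16176.18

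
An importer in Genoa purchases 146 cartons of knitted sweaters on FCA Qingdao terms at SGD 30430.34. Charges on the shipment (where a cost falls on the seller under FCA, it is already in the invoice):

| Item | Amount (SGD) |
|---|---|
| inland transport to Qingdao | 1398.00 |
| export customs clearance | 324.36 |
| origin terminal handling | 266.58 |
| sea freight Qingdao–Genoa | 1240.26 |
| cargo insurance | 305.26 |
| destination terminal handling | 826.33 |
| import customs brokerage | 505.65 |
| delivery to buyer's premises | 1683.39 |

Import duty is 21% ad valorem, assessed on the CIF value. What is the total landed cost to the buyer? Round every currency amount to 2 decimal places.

FCA: the seller delivers export-cleared goods to the carrier; the buyer bears costs from that point.
Already in the invoice (seller's account under FCA): inland to port, export clearance — exclude.
CIF value = FCA price + origin terminal + freight + insurance = 30430.34 + 266.58 + 1240.26 + 305.26 = 32242.44
Import duty = 32242.44 × 21% = 6770.91
Buyer bears: origin terminal 266.58 + freight 1240.26 + insurance 305.26 + destination terminal 826.33 + brokerage 505.65 + delivery 1683.39 + duty 6770.91 = 11598.38
Landed cost = invoice 30430.34 + 11598.38 = 42028.72

Total landed cost: SGD 42028.72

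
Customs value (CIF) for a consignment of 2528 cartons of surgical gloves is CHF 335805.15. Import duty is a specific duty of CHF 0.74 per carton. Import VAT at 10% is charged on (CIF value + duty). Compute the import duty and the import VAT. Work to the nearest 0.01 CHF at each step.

Import duty: CHF 1870.72; import VAT: CHF 33767.59

Import duty = 2528 × 0.74 = 1870.72
VAT base = CIF + duty = 335805.15 + 1870.72 = 337675.87
Import VAT = 337675.87 × 10% = 33767.59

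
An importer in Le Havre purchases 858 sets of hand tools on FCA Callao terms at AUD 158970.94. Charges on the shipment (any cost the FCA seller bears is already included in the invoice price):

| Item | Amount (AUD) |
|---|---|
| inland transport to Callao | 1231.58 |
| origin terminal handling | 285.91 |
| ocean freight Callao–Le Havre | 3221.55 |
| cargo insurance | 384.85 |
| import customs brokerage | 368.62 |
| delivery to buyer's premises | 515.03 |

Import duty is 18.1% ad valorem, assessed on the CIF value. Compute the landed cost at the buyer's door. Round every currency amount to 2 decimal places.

Total landed cost: AUD 193225.15

FCA: the seller delivers export-cleared goods to the carrier; the buyer bears costs from that point.
Already in the invoice (seller's account under FCA): inland to port — exclude.
CIF value = FCA price + origin terminal + freight + insurance = 158970.94 + 285.91 + 3221.55 + 384.85 = 162863.25
Import duty = 162863.25 × 18.1% = 29478.25
Buyer bears: origin terminal 285.91 + freight 3221.55 + insurance 384.85 + brokerage 368.62 + delivery 515.03 + duty 29478.25 = 34254.21
Landed cost = invoice 158970.94 + 34254.21 = 193225.15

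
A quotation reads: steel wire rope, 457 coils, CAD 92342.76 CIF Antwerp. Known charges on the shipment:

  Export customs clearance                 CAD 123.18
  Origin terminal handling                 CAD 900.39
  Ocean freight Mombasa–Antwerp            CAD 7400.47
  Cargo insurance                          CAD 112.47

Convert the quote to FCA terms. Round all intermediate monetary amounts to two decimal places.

Not relevant to the conversion: export clearance — on the seller under both CIF and FCA; already in the CIF price and stays in the FCA price.
From CIF to FCA, the seller no longer bears: origin terminal, freight, insurance.
FCA price = 92342.76 − 900.39 − 7400.47 − 112.47 = 83929.43

FCA price: CAD 83929.43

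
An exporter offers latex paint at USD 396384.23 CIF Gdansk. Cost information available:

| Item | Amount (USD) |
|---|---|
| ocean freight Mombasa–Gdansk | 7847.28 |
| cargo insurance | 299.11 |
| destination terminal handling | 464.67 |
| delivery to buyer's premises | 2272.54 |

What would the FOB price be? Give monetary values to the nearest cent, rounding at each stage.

FOB price: USD 388237.84

Not relevant to the conversion: destination terminal, delivery — on the buyer under both terms; not part of either seller's price.
From CIF to FOB, the seller no longer bears: freight, insurance.
FOB price = 396384.23 − 7847.28 − 299.11 = 388237.84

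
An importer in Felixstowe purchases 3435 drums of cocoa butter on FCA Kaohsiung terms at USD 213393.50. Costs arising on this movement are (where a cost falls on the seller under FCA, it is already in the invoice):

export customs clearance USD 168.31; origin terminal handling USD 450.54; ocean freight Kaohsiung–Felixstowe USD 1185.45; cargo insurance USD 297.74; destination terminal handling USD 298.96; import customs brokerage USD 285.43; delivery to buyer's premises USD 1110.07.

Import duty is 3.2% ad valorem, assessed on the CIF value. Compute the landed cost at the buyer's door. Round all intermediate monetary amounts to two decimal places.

FCA: the seller delivers export-cleared goods to the carrier; the buyer bears costs from that point.
Already in the invoice (seller's account under FCA): export clearance — exclude.
CIF value = FCA price + origin terminal + freight + insurance = 213393.50 + 450.54 + 1185.45 + 297.74 = 215327.23
Import duty = 215327.23 × 3.2% = 6890.47
Buyer bears: origin terminal 450.54 + freight 1185.45 + insurance 297.74 + destination terminal 298.96 + brokerage 285.43 + delivery 1110.07 + duty 6890.47 = 10518.66
Landed cost = invoice 213393.50 + 10518.66 = 223912.16

Total landed cost: USD 223912.16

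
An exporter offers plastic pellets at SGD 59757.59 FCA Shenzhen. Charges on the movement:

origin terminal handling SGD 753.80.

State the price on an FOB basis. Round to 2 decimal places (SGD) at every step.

FOB price: SGD 60511.39

From FCA to FOB, the seller additionally bears: origin terminal.
FOB price = 59757.59 + 753.80 = 60511.39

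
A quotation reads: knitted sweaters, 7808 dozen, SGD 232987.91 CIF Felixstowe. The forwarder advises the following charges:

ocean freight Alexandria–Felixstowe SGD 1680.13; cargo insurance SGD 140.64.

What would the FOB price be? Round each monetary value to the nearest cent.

From CIF to FOB, the seller no longer bears: freight, insurance.
FOB price = 232987.91 − 1680.13 − 140.64 = 231167.14

FOB price: SGD 231167.14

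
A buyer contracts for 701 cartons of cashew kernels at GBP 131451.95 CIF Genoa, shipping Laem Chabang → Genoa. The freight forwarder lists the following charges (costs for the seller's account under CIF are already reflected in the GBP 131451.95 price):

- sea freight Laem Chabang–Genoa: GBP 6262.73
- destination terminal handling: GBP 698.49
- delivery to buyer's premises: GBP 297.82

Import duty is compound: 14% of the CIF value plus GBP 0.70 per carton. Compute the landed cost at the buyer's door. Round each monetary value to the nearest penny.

Total landed cost: GBP 151342.23

CIF: the seller pays costs through ocean freight and marine insurance to the destination port.
Already in the invoice (seller's account under CIF): freight — exclude.
The CIF price already equals the CIF value: 131451.95
Ad valorem component: 131451.95 × 14% = 18403.27
Specific component: 701 × 0.70 = 490.70
Import duty = 18403.27 + 490.70 = 18893.97
Buyer bears: destination terminal 698.49 + delivery 297.82 + duty 18893.97 = 19890.28
Landed cost = invoice 131451.95 + 19890.28 = 151342.23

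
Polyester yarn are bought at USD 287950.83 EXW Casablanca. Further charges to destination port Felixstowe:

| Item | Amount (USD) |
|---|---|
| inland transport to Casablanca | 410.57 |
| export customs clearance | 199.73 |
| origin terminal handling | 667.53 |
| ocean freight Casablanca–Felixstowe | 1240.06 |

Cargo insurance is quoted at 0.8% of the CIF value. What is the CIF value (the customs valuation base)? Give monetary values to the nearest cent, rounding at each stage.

Let C be the CIF value. C = EXW price + pre-shipment costs + freight + 0.8% × C
C − 0.8% × C = 287950.83 + 410.57 + 199.73 + 667.53 + 1240.06
0.992 × C = 290468.72
C = 290468.72 / 0.992 = 292811.21
Insurance premium = 0.8% × 292811.21 = 2342.49

CIF value: USD 292811.21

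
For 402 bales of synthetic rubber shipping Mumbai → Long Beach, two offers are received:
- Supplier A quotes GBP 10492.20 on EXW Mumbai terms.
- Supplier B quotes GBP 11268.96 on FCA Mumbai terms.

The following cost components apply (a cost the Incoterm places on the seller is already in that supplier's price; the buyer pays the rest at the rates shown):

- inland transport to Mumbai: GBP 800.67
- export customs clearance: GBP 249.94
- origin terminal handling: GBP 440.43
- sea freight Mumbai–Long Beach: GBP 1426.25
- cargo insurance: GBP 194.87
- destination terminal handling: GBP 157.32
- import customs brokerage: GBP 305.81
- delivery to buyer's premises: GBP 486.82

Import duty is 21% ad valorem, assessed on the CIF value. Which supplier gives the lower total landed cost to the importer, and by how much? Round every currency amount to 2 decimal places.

Supplier B is cheaper by GBP 331.36

Supplier A (EXW):
CIF value = EXW price + inland to port + export clearance + origin terminal + freight + insurance = 10492.20 + 800.67 + 249.94 + 440.43 + 1426.25 + 194.87 = 13604.36
Import duty = 13604.36 × 21% = 2856.92
Buyer bears (A): 800.67 + 249.94 + 440.43 + 1426.25 + 194.87 + 157.32 + 305.81 + 486.82 = 4062.11
Landed cost (A) = invoice 10492.20 + 4062.11 + duty 2856.92 = 17411.23
Supplier B (FCA):
CIF value = FCA price + origin terminal + freight + insurance = 11268.96 + 440.43 + 1426.25 + 194.87 = 13330.51
Import duty = 13330.51 × 21% = 2799.41
Buyer bears (B): 440.43 + 1426.25 + 194.87 + 157.32 + 305.81 + 486.82 = 3011.50
Landed cost (B) = invoice 11268.96 + 3011.50 + duty 2799.41 = 17079.87
Difference = |17411.23 − 17079.87| = 331.36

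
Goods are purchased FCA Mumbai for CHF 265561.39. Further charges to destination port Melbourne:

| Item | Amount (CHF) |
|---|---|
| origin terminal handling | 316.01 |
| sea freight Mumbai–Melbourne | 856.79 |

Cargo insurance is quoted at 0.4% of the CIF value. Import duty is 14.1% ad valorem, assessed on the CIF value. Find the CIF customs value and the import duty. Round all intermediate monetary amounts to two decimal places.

Let C be the CIF value. C = FCA price + pre-shipment costs + freight + 0.4% × C
C − 0.4% × C = 265561.39 + 316.01 + 856.79
0.996 × C = 266734.19
C = 266734.19 / 0.996 = 267805.41
Insurance premium = 0.4% × 267805.41 = 1071.22
Import duty = 267805.41 × 14.1% = 37760.56

CIF value: CHF 267805.41; import duty: CHF 37760.56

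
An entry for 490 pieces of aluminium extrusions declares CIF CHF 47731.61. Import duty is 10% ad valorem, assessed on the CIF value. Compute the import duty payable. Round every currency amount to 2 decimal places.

Import duty = 47731.61 × 10% = 4773.16

Import duty: CHF 4773.16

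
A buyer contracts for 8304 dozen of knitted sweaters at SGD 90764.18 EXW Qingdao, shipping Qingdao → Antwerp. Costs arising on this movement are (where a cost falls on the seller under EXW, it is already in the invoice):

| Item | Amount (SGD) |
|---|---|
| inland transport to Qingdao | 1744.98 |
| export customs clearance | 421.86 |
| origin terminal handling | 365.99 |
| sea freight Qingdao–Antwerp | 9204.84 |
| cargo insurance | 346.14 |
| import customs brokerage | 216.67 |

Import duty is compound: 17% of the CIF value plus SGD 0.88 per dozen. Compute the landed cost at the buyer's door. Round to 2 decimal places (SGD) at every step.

EXW: the seller makes goods available at their premises; the buyer bears all onward costs.
CIF value = EXW price + inland to port + export clearance + origin terminal + freight + insurance = 90764.18 + 1744.98 + 421.86 + 365.99 + 9204.84 + 346.14 = 102847.99
Ad valorem component: 102847.99 × 17% = 17484.16
Specific component: 8304 × 0.88 = 7307.52
Import duty = 17484.16 + 7307.52 = 24791.68
Buyer bears: inland to port 1744.98 + export clearance 421.86 + origin terminal 365.99 + freight 9204.84 + insurance 346.14 + brokerage 216.67 + duty 24791.68 = 37092.16
Landed cost = invoice 90764.18 + 37092.16 = 127856.34

Total landed cost: SGD 127856.34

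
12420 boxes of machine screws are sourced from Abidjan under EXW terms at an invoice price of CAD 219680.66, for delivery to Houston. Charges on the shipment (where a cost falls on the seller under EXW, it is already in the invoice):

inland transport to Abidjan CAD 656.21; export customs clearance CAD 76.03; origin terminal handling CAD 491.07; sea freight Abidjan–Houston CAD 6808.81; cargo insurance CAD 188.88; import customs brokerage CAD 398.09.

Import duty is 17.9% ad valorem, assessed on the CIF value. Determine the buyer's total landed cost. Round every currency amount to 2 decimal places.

Total landed cost: CAD 269094.15

EXW: the seller makes goods available at their premises; the buyer bears all onward costs.
CIF value = EXW price + inland to port + export clearance + origin terminal + freight + insurance = 219680.66 + 656.21 + 76.03 + 491.07 + 6808.81 + 188.88 = 227901.66
Import duty = 227901.66 × 17.9% = 40794.40
Buyer bears: inland to port 656.21 + export clearance 76.03 + origin terminal 491.07 + freight 6808.81 + insurance 188.88 + brokerage 398.09 + duty 40794.40 = 49413.49
Landed cost = invoice 219680.66 + 49413.49 = 269094.15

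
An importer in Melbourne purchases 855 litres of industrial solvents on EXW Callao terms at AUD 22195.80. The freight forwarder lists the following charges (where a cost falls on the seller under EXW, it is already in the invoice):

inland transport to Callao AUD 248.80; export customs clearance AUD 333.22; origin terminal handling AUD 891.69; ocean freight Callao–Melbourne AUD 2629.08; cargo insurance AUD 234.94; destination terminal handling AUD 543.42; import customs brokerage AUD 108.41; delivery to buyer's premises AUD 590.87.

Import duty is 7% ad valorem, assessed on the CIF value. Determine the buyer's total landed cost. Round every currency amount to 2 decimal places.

EXW: the seller makes goods available at their premises; the buyer bears all onward costs.
CIF value = EXW price + inland to port + export clearance + origin terminal + freight + insurance = 22195.80 + 248.80 + 333.22 + 891.69 + 2629.08 + 234.94 = 26533.53
Import duty = 26533.53 × 7% = 1857.35
Buyer bears: inland to port 248.80 + export clearance 333.22 + origin terminal 891.69 + freight 2629.08 + insurance 234.94 + destination terminal 543.42 + brokerage 108.41 + delivery 590.87 + duty 1857.35 = 7437.78
Landed cost = invoice 22195.80 + 7437.78 = 29633.58

Total landed cost: AUD 29633.58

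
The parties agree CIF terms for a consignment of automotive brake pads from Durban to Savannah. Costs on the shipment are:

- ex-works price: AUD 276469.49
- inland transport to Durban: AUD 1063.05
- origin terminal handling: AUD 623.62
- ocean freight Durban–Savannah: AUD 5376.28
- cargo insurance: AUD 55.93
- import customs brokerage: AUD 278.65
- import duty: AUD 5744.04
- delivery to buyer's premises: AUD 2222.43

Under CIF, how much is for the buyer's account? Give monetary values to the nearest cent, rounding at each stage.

CIF: the seller pays costs through ocean freight and marine insurance to the destination port.
Seller's account: goods 276469.49 + inland to port 1063.05 + origin terminal 623.62 + freight 5376.28 + insurance 55.93 = 283588.37
Buyer's account: brokerage 278.65 + duty 5744.04 + delivery 2222.43 = 8245.12

Buyer's account: AUD 8245.12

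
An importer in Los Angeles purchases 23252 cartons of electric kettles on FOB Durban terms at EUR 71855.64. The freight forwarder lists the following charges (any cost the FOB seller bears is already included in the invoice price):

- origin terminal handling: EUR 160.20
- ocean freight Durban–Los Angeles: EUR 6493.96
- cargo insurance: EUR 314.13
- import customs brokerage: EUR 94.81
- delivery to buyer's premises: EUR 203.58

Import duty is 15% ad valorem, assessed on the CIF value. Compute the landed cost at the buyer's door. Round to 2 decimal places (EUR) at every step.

Total landed cost: EUR 90761.68

FOB: the seller bears costs until goods are on board at the origin port; the buyer bears freight, insurance and all costs thereafter.
Already in the invoice (seller's account under FOB): origin terminal — exclude.
CIF value = FOB price + freight + insurance = 71855.64 + 6493.96 + 314.13 = 78663.73
Import duty = 78663.73 × 15% = 11799.56
Buyer bears: freight 6493.96 + insurance 314.13 + brokerage 94.81 + delivery 203.58 + duty 11799.56 = 18906.04
Landed cost = invoice 71855.64 + 18906.04 = 90761.68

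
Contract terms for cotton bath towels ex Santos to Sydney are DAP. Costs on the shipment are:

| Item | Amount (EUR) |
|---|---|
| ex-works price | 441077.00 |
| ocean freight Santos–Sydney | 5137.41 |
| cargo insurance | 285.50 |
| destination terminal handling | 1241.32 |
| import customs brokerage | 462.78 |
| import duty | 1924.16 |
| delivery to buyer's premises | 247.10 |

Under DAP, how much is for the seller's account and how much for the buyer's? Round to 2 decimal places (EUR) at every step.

Seller: EUR 447988.33; buyer: EUR 2386.94

DAP: the seller bears all costs to the named destination except import duty and clearance.
Seller's account: goods 441077.00 + freight 5137.41 + insurance 285.50 + destination terminal 1241.32 + delivery 247.10 = 447988.33
Buyer's account: brokerage 462.78 + duty 1924.16 = 2386.94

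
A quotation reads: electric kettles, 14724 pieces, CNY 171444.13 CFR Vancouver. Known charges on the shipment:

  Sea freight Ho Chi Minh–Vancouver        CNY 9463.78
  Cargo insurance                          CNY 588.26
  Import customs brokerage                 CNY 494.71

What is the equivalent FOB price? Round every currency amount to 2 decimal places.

FOB price: CNY 161980.35

Not relevant to the conversion: brokerage, insurance — on the buyer under both terms; not part of either seller's price.
From CFR to FOB, the seller no longer bears: freight.
FOB price = 171444.13 − 9463.78 = 161980.35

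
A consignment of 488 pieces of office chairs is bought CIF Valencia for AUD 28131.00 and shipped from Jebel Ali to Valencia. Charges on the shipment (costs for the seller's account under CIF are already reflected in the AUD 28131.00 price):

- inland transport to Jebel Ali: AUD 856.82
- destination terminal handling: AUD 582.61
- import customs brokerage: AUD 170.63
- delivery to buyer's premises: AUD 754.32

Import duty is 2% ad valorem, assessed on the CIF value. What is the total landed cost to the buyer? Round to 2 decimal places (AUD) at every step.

CIF: the seller pays costs through ocean freight and marine insurance to the destination port.
Already in the invoice (seller's account under CIF): inland to port — exclude.
The CIF price already equals the CIF value: 28131.00
Import duty = 28131.00 × 2% = 562.62
Buyer bears: destination terminal 582.61 + brokerage 170.63 + delivery 754.32 + duty 562.62 = 2070.18
Landed cost = invoice 28131.00 + 2070.18 = 30201.18

Total landed cost: AUD 30201.18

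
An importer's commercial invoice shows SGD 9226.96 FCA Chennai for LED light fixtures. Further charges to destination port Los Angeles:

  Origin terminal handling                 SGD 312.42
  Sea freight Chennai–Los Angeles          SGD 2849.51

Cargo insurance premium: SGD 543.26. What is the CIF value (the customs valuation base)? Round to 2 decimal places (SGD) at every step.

CIF value: SGD 12932.15

CIF = FCA price + pre-shipment costs + freight + insurance
CIF = 9226.96 + 312.42 + 2849.51 + 543.26 = 12932.15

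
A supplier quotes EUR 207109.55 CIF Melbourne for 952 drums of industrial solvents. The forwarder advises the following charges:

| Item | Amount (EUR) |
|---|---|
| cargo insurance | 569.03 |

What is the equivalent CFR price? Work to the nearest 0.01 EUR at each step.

CFR price: EUR 206540.52

From CIF to CFR, the seller no longer bears: insurance.
CFR price = 207109.55 − 569.03 = 206540.52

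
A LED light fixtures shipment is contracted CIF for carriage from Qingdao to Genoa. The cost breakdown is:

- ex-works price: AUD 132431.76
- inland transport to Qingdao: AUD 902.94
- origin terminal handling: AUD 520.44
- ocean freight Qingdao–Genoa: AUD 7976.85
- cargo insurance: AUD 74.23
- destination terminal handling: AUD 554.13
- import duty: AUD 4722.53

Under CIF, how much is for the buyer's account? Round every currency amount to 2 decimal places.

Buyer's account: AUD 5276.66

CIF: the seller pays costs through ocean freight and marine insurance to the destination port.
Seller's account: goods 132431.76 + inland to port 902.94 + origin terminal 520.44 + freight 7976.85 + insurance 74.23 = 141906.22
Buyer's account: destination terminal 554.13 + duty 4722.53 = 5276.66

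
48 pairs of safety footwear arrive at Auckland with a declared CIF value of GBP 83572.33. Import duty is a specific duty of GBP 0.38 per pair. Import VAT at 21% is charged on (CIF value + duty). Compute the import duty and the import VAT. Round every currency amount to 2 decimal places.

Import duty: GBP 18.24; import VAT: GBP 17554.02

Import duty = 48 × 0.38 = 18.24
VAT base = CIF + duty = 83572.33 + 18.24 = 83590.57
Import VAT = 83590.57 × 21% = 17554.02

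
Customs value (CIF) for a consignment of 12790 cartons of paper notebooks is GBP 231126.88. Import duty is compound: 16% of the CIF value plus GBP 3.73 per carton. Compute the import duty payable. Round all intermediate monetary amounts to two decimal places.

Ad valorem component: 231126.88 × 16% = 36980.30
Specific component: 12790 × 3.73 = 47706.70
Import duty = 36980.30 + 47706.70 = 84687.00

Import duty: GBP 84687.00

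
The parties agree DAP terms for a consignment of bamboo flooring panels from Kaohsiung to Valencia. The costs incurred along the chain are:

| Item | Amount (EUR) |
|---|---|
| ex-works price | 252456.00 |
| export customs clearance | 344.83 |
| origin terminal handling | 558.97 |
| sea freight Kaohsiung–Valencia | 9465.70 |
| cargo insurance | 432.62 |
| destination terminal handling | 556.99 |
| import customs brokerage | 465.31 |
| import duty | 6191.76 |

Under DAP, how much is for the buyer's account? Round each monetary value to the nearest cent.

Buyer's account: EUR 6657.07

DAP: the seller bears all costs to the named destination except import duty and clearance.
Seller's account: goods 252456.00 + export clearance 344.83 + origin terminal 558.97 + freight 9465.70 + insurance 432.62 + destination terminal 556.99 = 263815.11
Buyer's account: brokerage 465.31 + duty 6191.76 = 6657.07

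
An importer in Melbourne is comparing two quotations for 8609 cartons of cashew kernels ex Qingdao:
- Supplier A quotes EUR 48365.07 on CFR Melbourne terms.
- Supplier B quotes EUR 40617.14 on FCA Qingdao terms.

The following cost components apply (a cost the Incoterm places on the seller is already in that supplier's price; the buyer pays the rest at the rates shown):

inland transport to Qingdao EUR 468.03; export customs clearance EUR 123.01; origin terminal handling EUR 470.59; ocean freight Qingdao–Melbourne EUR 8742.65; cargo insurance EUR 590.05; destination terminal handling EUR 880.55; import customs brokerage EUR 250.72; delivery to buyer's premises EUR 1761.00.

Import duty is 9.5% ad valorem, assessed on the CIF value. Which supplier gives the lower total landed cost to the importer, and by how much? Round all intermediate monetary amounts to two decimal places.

Supplier A is cheaper by EUR 1604.51

Supplier A (CFR):
CIF value = CFR price + insurance = 48365.07 + 590.05 = 48955.12
Import duty = 48955.12 × 9.5% = 4650.74
Buyer bears (A): 590.05 + 880.55 + 250.72 + 1761.00 = 3482.32
Landed cost (A) = invoice 48365.07 + 3482.32 + duty 4650.74 = 56498.13
Supplier B (FCA):
CIF value = FCA price + origin terminal + freight + insurance = 40617.14 + 470.59 + 8742.65 + 590.05 = 50420.43
Import duty = 50420.43 × 9.5% = 4789.94
Buyer bears (B): 470.59 + 8742.65 + 590.05 + 880.55 + 250.72 + 1761.00 = 12695.56
Landed cost (B) = invoice 40617.14 + 12695.56 + duty 4789.94 = 58102.64
Difference = |56498.13 − 58102.64| = 1604.51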